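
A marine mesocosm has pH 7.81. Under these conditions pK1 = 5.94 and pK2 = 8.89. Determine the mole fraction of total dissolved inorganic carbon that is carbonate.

α₂ = 0.0758

α₂ = 1 / (1 + [H⁺]/K2 + [H⁺]²/(K1K2)) = 1 / (1 + 10^+1.08 + 10^-0.79)
   = 1 / (1 + 12.023 + 0.16218) = 1/13.185 = 0.07584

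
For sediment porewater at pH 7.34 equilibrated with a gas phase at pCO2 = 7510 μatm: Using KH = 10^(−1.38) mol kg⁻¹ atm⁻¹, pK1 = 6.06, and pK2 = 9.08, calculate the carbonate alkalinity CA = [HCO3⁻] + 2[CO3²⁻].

[CO2*] = KH · pCO2 = 10^(−1.38) × 7510×10^-6 = 3.131×10^-4 mol/kg
α₀ = 1/(1 + K1/[H⁺] + K1K2/[H⁺]²) = 1/(1 + 10^+1.28 + 10^-0.46) = 0.04902
DIC = [CO2*]/α₀ = 3.131×10^-4 / 0.04902 = 6.387 mmol/kg
CA = (α₁ + 2α₂)·DIC = (0.9340 + 2×0.01700) × 6.387 = 6.18 mmol/kg

CA = 6.18 mmol/kg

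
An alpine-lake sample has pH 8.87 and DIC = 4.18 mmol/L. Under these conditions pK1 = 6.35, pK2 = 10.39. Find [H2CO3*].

α₀ = 1 / (1 + K1/[H⁺] + K1K2/[H⁺]²) = 1 / (1 + 10^+2.52 + 10^+1.00)
   = 1 / (1 + 331.13 + 10.000) = 1/342.13 = 0.002923
[CO2*] = α₀ × DIC = 0.002923 × 4.18 = 0.0122 mmol/L = 12.2 μmol/L

[CO2*] = 12.2 μmol/L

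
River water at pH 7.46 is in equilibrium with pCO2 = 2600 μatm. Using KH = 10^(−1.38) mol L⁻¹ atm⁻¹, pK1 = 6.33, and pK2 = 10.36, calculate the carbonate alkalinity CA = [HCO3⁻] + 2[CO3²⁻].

CA = 1.47 mmol/L

[CO2*] = KH · pCO2 = 10^(−1.38) × 2600×10^-6 = 1.084×10^-4 mol/L
α₀ = 1/(1 + K1/[H⁺] + K1K2/[H⁺]²) = 1/(1 + 10^+1.13 + 10^-1.77) = 0.06893
DIC = [CO2*]/α₀ = 1.084×10^-4 / 0.06893 = 1.572 mmol/L
CA = (α₁ + 2α₂)·DIC = (0.9299 + 2×0.001171) × 1.572 = 1.47 mmol/L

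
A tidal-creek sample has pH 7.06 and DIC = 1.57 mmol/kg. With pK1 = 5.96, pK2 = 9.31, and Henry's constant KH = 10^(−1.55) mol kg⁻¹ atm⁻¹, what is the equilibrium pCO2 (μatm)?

pCO2 = 4080 μatm

α₀ = 1 / (1 + K1/[H⁺] + K1K2/[H⁺]²) = 1 / (1 + 10^+1.10 + 10^-1.15)
   = 1 / (1 + 12.589 + 0.070795) = 1/13.660 = 0.07321
[CO2*] = α₀ × DIC = 0.07321 × 1.57 = 0.1149 mmol/kg
pCO2 = [CO2*]/KH = 1.149×10^-4 / 2.818×10^-2 = 4080 μatm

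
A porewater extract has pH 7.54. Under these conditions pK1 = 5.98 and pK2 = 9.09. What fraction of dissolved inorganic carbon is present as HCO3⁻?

α₁ = 1 / (1 + [H⁺]/K1 + K2/[H⁺]) = 1 / (1 + 10^-1.56 + 10^-1.55)
   = 1 / (1 + 0.027542 + 0.028184) = 1/1.0557 = 0.9472

α₁ = 0.947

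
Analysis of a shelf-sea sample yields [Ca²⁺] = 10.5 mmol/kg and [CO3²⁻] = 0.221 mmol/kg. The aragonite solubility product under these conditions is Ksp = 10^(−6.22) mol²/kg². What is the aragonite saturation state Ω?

Ω = 3.85

Ksp = 10^(−6.22) = 6.026×10^-7
Ω = [Ca²⁺][CO3²⁻]/Ksp = (10.5×10^-3)(0.221×10^-3) / 6.026×10^-7 = 3.85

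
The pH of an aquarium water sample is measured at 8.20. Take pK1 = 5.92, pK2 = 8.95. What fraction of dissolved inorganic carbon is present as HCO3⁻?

α₁ = 1 / (1 + [H⁺]/K1 + K2/[H⁺]) = 1 / (1 + 10^-2.28 + 10^-0.75)
   = 1 / (1 + 0.0052481 + 0.17783) = 1/1.1831 = 0.8453

α₁ = 0.845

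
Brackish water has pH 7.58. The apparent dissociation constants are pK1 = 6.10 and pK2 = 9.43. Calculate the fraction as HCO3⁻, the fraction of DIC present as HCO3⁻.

α₁ = 0.955

α₁ = 1 / (1 + [H⁺]/K1 + K2/[H⁺]) = 1 / (1 + 10^-1.48 + 10^-1.85)
   = 1 / (1 + 0.033113 + 0.014125) = 1/1.0472 = 0.9549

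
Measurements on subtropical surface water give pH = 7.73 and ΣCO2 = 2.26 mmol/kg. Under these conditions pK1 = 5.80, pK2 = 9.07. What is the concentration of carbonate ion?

α₂ = 1 / (1 + [H⁺]/K2 + [H⁺]²/(K1K2)) = 1 / (1 + 10^+1.34 + 10^-0.59)
   = 1 / (1 + 21.878 + 0.25704) = 1/23.135 = 0.04323
[CO3²⁻] = α₂ × DIC = 0.04323 × 2.26 = 0.0977 mmol/kg

[CO3²⁻] = 0.0977 mmol/kg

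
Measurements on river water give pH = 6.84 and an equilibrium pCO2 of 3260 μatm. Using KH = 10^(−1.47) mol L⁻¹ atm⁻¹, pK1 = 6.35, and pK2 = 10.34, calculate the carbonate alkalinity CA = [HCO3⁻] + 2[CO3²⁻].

CA = 0.342 mmol/L

[CO2*] = KH · pCO2 = 10^(−1.47) × 3260×10^-6 = 1.105×10^-4 mol/L
α₀ = 1/(1 + K1/[H⁺] + K1K2/[H⁺]²) = 1/(1 + 10^+0.49 + 10^-3.01) = 0.2444
DIC = [CO2*]/α₀ = 1.105×10^-4 / 0.2444 = 0.4519 mmol/L
CA = (α₁ + 2α₂)·DIC = (0.7553 + 2×0.0002389) × 0.4519 = 0.342 mmol/L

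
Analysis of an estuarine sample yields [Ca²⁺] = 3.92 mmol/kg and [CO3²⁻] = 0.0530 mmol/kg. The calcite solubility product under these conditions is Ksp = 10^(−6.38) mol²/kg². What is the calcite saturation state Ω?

Ksp = 10^(−6.38) = 4.169×10^-7
Ω = [Ca²⁺][CO3²⁻]/Ksp = (3.92×10^-3)(0.0530×10^-3) / 4.169×10^-7 = 0.498

Ω = 0.498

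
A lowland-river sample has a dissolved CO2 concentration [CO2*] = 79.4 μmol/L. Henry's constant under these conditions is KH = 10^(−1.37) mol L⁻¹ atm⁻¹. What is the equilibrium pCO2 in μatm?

pCO2 = 1860 μatm

KH = 10^(−1.37) = 4.266×10^-2 mol L⁻¹ atm⁻¹
pCO2 = [CO2*]/KH = 79.4×10^-6 / 4.266×10^-2 = 1.86×10^-3 atm = 1860 μatm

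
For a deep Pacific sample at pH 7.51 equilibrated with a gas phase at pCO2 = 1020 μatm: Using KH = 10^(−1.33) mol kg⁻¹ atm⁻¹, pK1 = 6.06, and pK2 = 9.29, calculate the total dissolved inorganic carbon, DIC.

DIC = 1.41 mmol/kg

[CO2*] = KH · pCO2 = 10^(−1.33) × 1020×10^-6 = 4.771×10^-5 mol/kg
α₀ = 1/(1 + K1/[H⁺] + K1K2/[H⁺]²) = 1/(1 + 10^+1.45 + 10^-0.33) = 0.03373
DIC = [CO2*]/α₀ = 4.771×10^-5 / 0.03373 = 1.41 mmol/kg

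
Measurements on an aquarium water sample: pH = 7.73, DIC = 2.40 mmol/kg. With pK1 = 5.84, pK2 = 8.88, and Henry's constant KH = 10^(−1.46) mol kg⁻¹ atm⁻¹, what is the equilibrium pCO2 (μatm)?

pCO2 = 823 μatm

α₀ = 1 / (1 + K1/[H⁺] + K1K2/[H⁺]²) = 1 / (1 + 10^+1.89 + 10^+0.74)
   = 1 / (1 + 77.625 + 5.4954) = 1/84.120 = 0.01189
[CO2*] = α₀ × DIC = 0.01189 × 2.40 = 0.02853 mmol/kg
pCO2 = [CO2*]/KH = 2.853×10^-5 / 3.467×10^-2 = 823 μatm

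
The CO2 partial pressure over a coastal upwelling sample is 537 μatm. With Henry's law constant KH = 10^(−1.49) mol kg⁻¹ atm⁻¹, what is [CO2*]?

KH = 10^(−1.49) = 3.236×10^-2 mol kg⁻¹ atm⁻¹
[CO2*] = KH · pCO2 = 3.236×10^-2 × 537×10^-6 atm = 1.74×10^-5 mol/kg

[CO2*] = 17.4 μmol/kg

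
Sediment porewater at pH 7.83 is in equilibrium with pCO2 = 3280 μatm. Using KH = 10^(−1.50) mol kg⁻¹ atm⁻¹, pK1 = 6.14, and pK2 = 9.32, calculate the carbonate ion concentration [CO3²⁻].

[CO3²⁻] = 0.164 mmol/kg

[CO2*] = KH · pCO2 = 10^(−1.50) × 3280×10^-6 = 1.037×10^-4 mol/kg
α₀ = 1/(1 + K1/[H⁺] + K1K2/[H⁺]²) = 1/(1 + 10^+1.69 + 10^+0.20) = 0.01939
DIC = [CO2*]/α₀ = 1.037×10^-4 / 0.01939 = 5.348 mmol/kg
[CO3²⁻] = α₂·DIC; α₂ = 0.03074, so [CO3²⁻] = 0.03074 × 5.348 = 0.164 mmol/kg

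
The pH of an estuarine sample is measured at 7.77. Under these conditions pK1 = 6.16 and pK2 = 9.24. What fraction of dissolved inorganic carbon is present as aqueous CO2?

α₀ = 0.0232

α₀ = 1 / (1 + K1/[H⁺] + K1K2/[H⁺]²) = 1 / (1 + 10^+1.61 + 10^+0.14)
   = 1 / (1 + 40.738 + 1.3804) = 1/43.118 = 0.02319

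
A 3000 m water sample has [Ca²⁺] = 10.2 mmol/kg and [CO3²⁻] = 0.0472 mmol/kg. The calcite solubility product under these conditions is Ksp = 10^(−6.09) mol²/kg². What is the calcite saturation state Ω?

Ksp = 10^(−6.09) = 8.128×10^-7
Ω = [Ca²⁺][CO3²⁻]/Ksp = (10.2×10^-3)(0.0472×10^-3) / 8.128×10^-7 = 0.592

Ω = 0.592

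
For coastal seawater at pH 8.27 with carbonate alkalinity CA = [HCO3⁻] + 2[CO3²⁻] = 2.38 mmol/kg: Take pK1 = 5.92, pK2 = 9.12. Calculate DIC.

DIC = 2.13 mmol/kg

CA = [HCO3⁻] + 2[CO3²⁻] = (α₁ + 2α₂)·DIC
At pH 8.27: [H⁺]/K1 = 10^-2.35 = 0.0044668, K2/[H⁺] = 10^-0.85 = 0.14125
α₁ = 1/(1 + 0.0044668 + 0.14125) = 1/1.1457 = 0.8728; α₂ = α₁·K2/[H⁺] = 0.1233
α₁ + 2α₂ = 1.1194
DIC = CA / (α₁ + 2α₂) = 2.38 / 1.1194 = 2.13 mmol/kg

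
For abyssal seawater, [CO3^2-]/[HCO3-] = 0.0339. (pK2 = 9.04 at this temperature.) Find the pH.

pH = 7.57

From K2 = [H⁺][CO3^2-]/[HCO3-]:  pH = pK2 + log₁₀([CO3^2-]/[HCO3-])
log₁₀(0.0339) = -1.470
pH = 9.04 + (-1.470) = 7.57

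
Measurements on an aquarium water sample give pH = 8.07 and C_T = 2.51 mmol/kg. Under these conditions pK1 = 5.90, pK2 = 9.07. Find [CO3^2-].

[CO3²⁻] = 0.227 mmol/kg

α₂ = 1 / (1 + [H⁺]/K2 + [H⁺]²/(K1K2)) = 1 / (1 + 10^+1.00 + 10^-1.17)
   = 1 / (1 + 10.000 + 0.067608) = 1/11.068 = 0.09035
[CO3²⁻] = α₂ × DIC = 0.09035 × 2.51 = 0.227 mmol/kg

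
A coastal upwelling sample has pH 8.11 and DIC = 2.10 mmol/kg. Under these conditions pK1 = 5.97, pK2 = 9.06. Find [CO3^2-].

α₂ = 1 / (1 + [H⁺]/K2 + [H⁺]²/(K1K2)) = 1 / (1 + 10^+0.95 + 10^-1.19)
   = 1 / (1 + 8.9125 + 0.064565) = 1/9.9771 = 0.1002
[CO3²⁻] = α₂ × DIC = 0.1002 × 2.10 = 0.210 mmol/kg

[CO3²⁻] = 0.210 mmol/kg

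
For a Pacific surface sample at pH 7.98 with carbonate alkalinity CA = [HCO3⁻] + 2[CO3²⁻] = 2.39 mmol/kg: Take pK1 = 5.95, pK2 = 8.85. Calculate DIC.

DIC = 2.15 mmol/kg

CA = [HCO3⁻] + 2[CO3²⁻] = (α₁ + 2α₂)·DIC
At pH 7.98: [H⁺]/K1 = 10^-2.03 = 0.0093325, K2/[H⁺] = 10^-0.87 = 0.13490
α₁ = 1/(1 + 0.0093325 + 0.13490) = 1/1.1442 = 0.8740; α₂ = α₁·K2/[H⁺] = 0.1179
α₁ + 2α₂ = 1.1097
DIC = CA / (α₁ + 2α₂) = 2.39 / 1.1097 = 2.15 mmol/kg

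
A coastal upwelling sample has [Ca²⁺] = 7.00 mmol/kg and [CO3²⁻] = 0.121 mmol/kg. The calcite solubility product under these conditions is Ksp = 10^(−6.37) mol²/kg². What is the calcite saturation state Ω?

Ω = 1.99

Ksp = 10^(−6.37) = 4.266×10^-7
Ω = [Ca²⁺][CO3²⁻]/Ksp = (7.00×10^-3)(0.121×10^-3) / 4.266×10^-7 = 1.99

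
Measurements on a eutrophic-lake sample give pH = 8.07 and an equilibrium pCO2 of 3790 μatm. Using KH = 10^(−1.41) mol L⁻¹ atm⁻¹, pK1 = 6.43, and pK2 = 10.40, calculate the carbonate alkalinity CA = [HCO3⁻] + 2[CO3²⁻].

CA = 6.50 mmol/L

[CO2*] = KH · pCO2 = 10^(−1.41) × 3790×10^-6 = 1.474×10^-4 mol/L
α₀ = 1/(1 + K1/[H⁺] + K1K2/[H⁺]²) = 1/(1 + 10^+1.64 + 10^-0.69) = 0.02229
DIC = [CO2*]/α₀ = 1.474×10^-4 / 0.02229 = 6.614 mmol/L
CA = (α₁ + 2α₂)·DIC = (0.9732 + 2×0.004552) × 6.614 = 6.50 mmol/L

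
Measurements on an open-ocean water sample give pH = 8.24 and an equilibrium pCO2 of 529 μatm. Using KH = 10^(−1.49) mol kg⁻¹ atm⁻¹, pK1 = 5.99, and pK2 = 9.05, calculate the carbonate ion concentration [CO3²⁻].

[CO2*] = KH · pCO2 = 10^(−1.49) × 529×10^-6 = 1.712×10^-5 mol/kg
α₀ = 1/(1 + K1/[H⁺] + K1K2/[H⁺]²) = 1/(1 + 10^+2.25 + 10^+1.44) = 0.004846
DIC = [CO2*]/α₀ = 1.712×10^-5 / 0.004846 = 3.533 mmol/kg
[CO3²⁻] = α₂·DIC; α₂ = 0.1335, so [CO3²⁻] = 0.1335 × 3.533 = 0.471 mmol/kg

[CO3²⁻] = 0.471 mmol/kg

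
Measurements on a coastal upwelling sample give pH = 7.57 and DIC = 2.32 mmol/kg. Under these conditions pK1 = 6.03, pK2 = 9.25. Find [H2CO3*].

[CO2*] = 0.0637 mmol/kg

α₀ = 1 / (1 + K1/[H⁺] + K1K2/[H⁺]²) = 1 / (1 + 10^+1.54 + 10^-0.14)
   = 1 / (1 + 34.674 + 0.72444) = 1/36.398 = 0.02747
[CO2*] = α₀ × DIC = 0.02747 × 2.32 = 0.0637 mmol/kg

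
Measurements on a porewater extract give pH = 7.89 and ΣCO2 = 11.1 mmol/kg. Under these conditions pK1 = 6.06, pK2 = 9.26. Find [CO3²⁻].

α₂ = 1 / (1 + [H⁺]/K2 + [H⁺]²/(K1K2)) = 1 / (1 + 10^+1.37 + 10^-0.46)
   = 1 / (1 + 23.442 + 0.34674) = 1/24.789 = 0.04034
[CO3²⁻] = α₂ × DIC = 0.04034 × 11.1 = 0.448 mmol/kg

[CO3²⁻] = 0.448 mmol/kg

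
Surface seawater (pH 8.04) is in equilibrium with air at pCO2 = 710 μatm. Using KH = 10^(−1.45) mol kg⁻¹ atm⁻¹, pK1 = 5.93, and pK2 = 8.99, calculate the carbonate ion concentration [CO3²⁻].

[CO2*] = KH · pCO2 = 10^(−1.45) × 710×10^-6 = 2.519×10^-5 mol/kg
α₀ = 1/(1 + K1/[H⁺] + K1K2/[H⁺]²) = 1/(1 + 10^+2.11 + 10^+1.16) = 0.006931
DIC = [CO2*]/α₀ = 2.519×10^-5 / 0.006931 = 3.635 mmol/kg
[CO3²⁻] = α₂·DIC; α₂ = 0.1002, so [CO3²⁻] = 0.1002 × 3.635 = 0.364 mmol/kg

[CO3²⁻] = 0.364 mmol/kg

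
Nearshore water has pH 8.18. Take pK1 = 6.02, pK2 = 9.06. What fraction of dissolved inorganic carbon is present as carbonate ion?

α₂ = 0.116

α₂ = 1 / (1 + [H⁺]/K2 + [H⁺]²/(K1K2)) = 1 / (1 + 10^+0.88 + 10^-1.28)
   = 1 / (1 + 7.5858 + 0.052481) = 1/8.6383 = 0.1158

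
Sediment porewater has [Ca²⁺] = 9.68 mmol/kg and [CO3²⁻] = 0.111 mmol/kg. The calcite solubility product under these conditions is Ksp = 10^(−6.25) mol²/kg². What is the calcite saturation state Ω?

Ω = 1.91

Ksp = 10^(−6.25) = 5.623×10^-7
Ω = [Ca²⁺][CO3²⁻]/Ksp = (9.68×10^-3)(0.111×10^-3) / 5.623×10^-7 = 1.91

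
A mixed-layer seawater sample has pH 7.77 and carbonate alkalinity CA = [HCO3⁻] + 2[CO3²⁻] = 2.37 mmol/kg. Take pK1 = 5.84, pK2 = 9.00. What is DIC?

CA = [HCO3⁻] + 2[CO3²⁻] = (α₁ + 2α₂)·DIC
At pH 7.77: [H⁺]/K1 = 10^-1.93 = 0.011749, K2/[H⁺] = 10^-1.23 = 0.058884
α₁ = 1/(1 + 0.011749 + 0.058884) = 1/1.0706 = 0.9340; α₂ = α₁·K2/[H⁺] = 0.05500
α₁ + 2α₂ = 1.0440
DIC = CA / (α₁ + 2α₂) = 2.37 / 1.0440 = 2.27 mmol/kg

DIC = 2.27 mmol/kg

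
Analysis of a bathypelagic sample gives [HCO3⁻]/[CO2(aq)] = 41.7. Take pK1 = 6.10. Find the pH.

pH = 7.72

From K1 = [H⁺][HCO3⁻]/[CO2(aq)]:  pH = pK1 + log₁₀([HCO3⁻]/[CO2(aq)])
log₁₀(41.7) = +1.620
pH = 6.10 + (+1.620) = 7.72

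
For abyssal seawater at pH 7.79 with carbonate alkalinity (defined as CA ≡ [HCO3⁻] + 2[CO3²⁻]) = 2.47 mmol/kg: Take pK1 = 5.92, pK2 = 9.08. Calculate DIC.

CA = [HCO3⁻] + 2[CO3²⁻] = (α₁ + 2α₂)·DIC
At pH 7.79: [H⁺]/K1 = 10^-1.87 = 0.013490, K2/[H⁺] = 10^-1.29 = 0.051286
α₁ = 1/(1 + 0.013490 + 0.051286) = 1/1.0648 = 0.9392; α₂ = α₁·K2/[H⁺] = 0.04817
α₁ + 2α₂ = 1.0355
DIC = CA / (α₁ + 2α₂) = 2.47 / 1.0355 = 2.39 mmol/kg

DIC = 2.39 mmol/kg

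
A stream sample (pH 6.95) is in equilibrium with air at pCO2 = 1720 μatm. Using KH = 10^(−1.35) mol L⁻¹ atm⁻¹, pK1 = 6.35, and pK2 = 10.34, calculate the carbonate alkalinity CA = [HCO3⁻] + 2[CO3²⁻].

CA = 0.306 mmol/L

[CO2*] = KH · pCO2 = 10^(−1.35) × 1720×10^-6 = 7.683×10^-5 mol/L
α₀ = 1/(1 + K1/[H⁺] + K1K2/[H⁺]²) = 1/(1 + 10^+0.60 + 10^-2.79) = 0.2007
DIC = [CO2*]/α₀ = 7.683×10^-5 / 0.2007 = 0.3828 mmol/L
CA = (α₁ + 2α₂)·DIC = (0.7990 + 2×0.0003255) × 0.3828 = 0.306 mmol/L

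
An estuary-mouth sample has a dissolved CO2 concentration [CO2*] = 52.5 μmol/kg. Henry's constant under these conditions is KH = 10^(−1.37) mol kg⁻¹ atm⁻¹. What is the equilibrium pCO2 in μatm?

KH = 10^(−1.37) = 4.266×10^-2 mol kg⁻¹ atm⁻¹
pCO2 = [CO2*]/KH = 52.5×10^-6 / 4.266×10^-2 = 1.23×10^-3 atm = 1230 μatm

pCO2 = 1230 μatm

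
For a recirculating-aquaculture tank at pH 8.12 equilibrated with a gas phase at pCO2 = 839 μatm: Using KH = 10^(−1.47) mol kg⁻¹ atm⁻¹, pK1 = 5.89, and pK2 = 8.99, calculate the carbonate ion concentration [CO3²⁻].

[CO2*] = KH · pCO2 = 10^(−1.47) × 839×10^-6 = 2.843×10^-5 mol/kg
α₀ = 1/(1 + K1/[H⁺] + K1K2/[H⁺]²) = 1/(1 + 10^+2.23 + 10^+1.36) = 0.005162
DIC = [CO2*]/α₀ = 2.843×10^-5 / 0.005162 = 5.508 mmol/kg
[CO3²⁻] = α₂·DIC; α₂ = 0.1182, so [CO3²⁻] = 0.1182 × 5.508 = 0.651 mmol/kg

[CO3²⁻] = 0.651 mmol/kg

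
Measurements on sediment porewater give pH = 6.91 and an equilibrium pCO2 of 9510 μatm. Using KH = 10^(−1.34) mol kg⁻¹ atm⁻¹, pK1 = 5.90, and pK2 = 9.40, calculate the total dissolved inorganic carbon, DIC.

DIC = 4.90 mmol/kg

[CO2*] = KH · pCO2 = 10^(−1.34) × 9510×10^-6 = 4.347×10^-4 mol/kg
α₀ = 1/(1 + K1/[H⁺] + K1K2/[H⁺]²) = 1/(1 + 10^+1.01 + 10^-1.48) = 0.08876
DIC = [CO2*]/α₀ = 4.347×10^-4 / 0.08876 = 4.90 mmol/kg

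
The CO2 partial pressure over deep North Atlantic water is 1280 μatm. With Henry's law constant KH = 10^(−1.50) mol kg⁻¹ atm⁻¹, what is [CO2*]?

[CO2*] = 40.5 μmol/kg

KH = 10^(−1.50) = 3.162×10^-2 mol kg⁻¹ atm⁻¹
[CO2*] = KH · pCO2 = 3.162×10^-2 × 1280×10^-6 atm = 4.05×10^-5 mol/kg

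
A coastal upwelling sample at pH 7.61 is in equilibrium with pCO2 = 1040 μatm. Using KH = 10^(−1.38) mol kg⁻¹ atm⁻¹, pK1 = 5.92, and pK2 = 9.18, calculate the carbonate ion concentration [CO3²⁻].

[CO3²⁻] = 0.0572 mmol/kg

[CO2*] = KH · pCO2 = 10^(−1.38) × 1040×10^-6 = 4.335×10^-5 mol/kg
α₀ = 1/(1 + K1/[H⁺] + K1K2/[H⁺]²) = 1/(1 + 10^+1.69 + 10^+0.12) = 0.01949
DIC = [CO2*]/α₀ = 4.335×10^-5 / 0.01949 = 2.224 mmol/kg
[CO3²⁻] = α₂·DIC; α₂ = 0.02570, so [CO3²⁻] = 0.02570 × 2.224 = 0.0572 mmol/kg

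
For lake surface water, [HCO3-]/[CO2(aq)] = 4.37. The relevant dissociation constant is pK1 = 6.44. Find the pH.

pH = 7.08

From K1 = [H⁺][HCO3-]/[CO2(aq)]:  pH = pK1 + log₁₀([HCO3-]/[CO2(aq)])
log₁₀(4.37) = +0.640
pH = 6.44 + (+0.640) = 7.08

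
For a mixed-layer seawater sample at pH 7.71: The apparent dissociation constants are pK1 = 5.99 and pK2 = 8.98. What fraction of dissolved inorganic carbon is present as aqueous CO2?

α₀ = 1 / (1 + K1/[H⁺] + K1K2/[H⁺]²) = 1 / (1 + 10^+1.72 + 10^+0.45)
   = 1 / (1 + 52.481 + 2.8184) = 1/56.299 = 0.01776

α₀ = 0.0178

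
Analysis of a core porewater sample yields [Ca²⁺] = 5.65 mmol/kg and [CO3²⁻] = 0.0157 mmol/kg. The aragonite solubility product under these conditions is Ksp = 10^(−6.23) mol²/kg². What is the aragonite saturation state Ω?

Ω = 0.151

Ksp = 10^(−6.23) = 5.888×10^-7
Ω = [Ca²⁺][CO3²⁻]/Ksp = (5.65×10^-3)(0.0157×10^-3) / 5.888×10^-7 = 0.151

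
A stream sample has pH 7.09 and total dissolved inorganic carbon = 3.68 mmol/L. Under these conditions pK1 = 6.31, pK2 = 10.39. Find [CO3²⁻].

[CO3²⁻] = 1.58 μmol/L

α₂ = 1 / (1 + [H⁺]/K2 + [H⁺]²/(K1K2)) = 1 / (1 + 10^+3.30 + 10^+2.52)
   = 1 / (1 + 1995.3 + 331.13) = 1/2327.4 = 0.0004297
[CO3²⁻] = α₂ × DIC = 0.0004297 × 3.68 = 0.00158 mmol/L = 1.58 μmol/L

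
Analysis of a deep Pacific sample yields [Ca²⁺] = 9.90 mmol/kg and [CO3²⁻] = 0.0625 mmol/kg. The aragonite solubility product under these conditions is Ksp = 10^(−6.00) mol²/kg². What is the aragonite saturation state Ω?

Ksp = 10^(−6.00) = 1.000×10^-6
Ω = [Ca²⁺][CO3²⁻]/Ksp = (9.90×10^-3)(0.0625×10^-3) / 1.000×10^-6 = 0.619

Ω = 0.619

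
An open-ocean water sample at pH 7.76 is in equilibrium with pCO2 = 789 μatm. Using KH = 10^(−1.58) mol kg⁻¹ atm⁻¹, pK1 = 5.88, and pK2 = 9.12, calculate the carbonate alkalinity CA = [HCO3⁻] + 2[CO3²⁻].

[CO2*] = KH · pCO2 = 10^(−1.58) × 789×10^-6 = 2.075×10^-5 mol/kg
α₀ = 1/(1 + K1/[H⁺] + K1K2/[H⁺]²) = 1/(1 + 10^+1.88 + 10^+0.52) = 0.01247
DIC = [CO2*]/α₀ = 2.075×10^-5 / 0.01247 = 1.664 mmol/kg
CA = (α₁ + 2α₂)·DIC = (0.9462 + 2×0.04130) × 1.664 = 1.71 mmol/kg

CA = 1.71 mmol/kg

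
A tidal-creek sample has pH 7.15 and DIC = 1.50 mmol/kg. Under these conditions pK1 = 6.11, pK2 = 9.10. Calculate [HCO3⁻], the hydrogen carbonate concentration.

α₁ = 1 / (1 + [H⁺]/K1 + K2/[H⁺]) = 1 / (1 + 10^-1.04 + 10^-1.95)
   = 1 / (1 + 0.091201 + 0.011220) = 1/1.1024 = 0.9071
[HCO3⁻] = α₁ × DIC = 0.9071 × 1.50 = 1.36 mmol/kg

[HCO3⁻] = 1.36 mmol/kg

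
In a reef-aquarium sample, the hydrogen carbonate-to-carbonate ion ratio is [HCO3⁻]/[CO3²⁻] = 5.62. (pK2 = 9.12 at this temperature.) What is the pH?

pH = 8.37

From K2 = [H⁺][CO3²⁻]/[HCO3⁻]:  pH = pK2 − log₁₀([HCO3⁻]/[CO3²⁻])
log₁₀(5.62) = +0.750
pH = 9.12 − (+0.750) = 8.37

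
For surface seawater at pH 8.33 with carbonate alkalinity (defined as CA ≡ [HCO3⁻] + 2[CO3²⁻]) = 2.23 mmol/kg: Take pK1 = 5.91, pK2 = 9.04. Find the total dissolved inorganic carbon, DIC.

DIC = 1.92 mmol/kg

CA = [HCO3⁻] + 2[CO3²⁻] = (α₁ + 2α₂)·DIC
At pH 8.33: [H⁺]/K1 = 10^-2.42 = 0.0038019, K2/[H⁺] = 10^-0.71 = 0.19498
α₁ = 1/(1 + 0.0038019 + 0.19498) = 1/1.1988 = 0.8342; α₂ = α₁·K2/[H⁺] = 0.1627
α₁ + 2α₂ = 1.1595
DIC = CA / (α₁ + 2α₂) = 2.23 / 1.1595 = 1.92 mmol/kg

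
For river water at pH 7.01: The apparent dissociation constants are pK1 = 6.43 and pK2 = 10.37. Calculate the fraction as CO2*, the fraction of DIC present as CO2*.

α₀ = 0.208

α₀ = 1 / (1 + K1/[H⁺] + K1K2/[H⁺]²) = 1 / (1 + 10^+0.58 + 10^-2.78)
   = 1 / (1 + 3.8019 + 0.0016596) = 1/4.8036 = 0.2082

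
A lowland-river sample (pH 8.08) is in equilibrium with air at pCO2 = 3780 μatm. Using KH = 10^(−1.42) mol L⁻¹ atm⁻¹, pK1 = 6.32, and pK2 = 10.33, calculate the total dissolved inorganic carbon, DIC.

DIC = 8.46 mmol/L

[CO2*] = KH · pCO2 = 10^(−1.42) × 3780×10^-6 = 1.437×10^-4 mol/L
α₀ = 1/(1 + K1/[H⁺] + K1K2/[H⁺]²) = 1/(1 + 10^+1.76 + 10^-0.49) = 0.01699
DIC = [CO2*]/α₀ = 1.437×10^-4 / 0.01699 = 8.46 mmol/L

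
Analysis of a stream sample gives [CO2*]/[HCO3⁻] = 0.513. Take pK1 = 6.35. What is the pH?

From K1 = [H⁺][HCO3⁻]/[CO2*]:  pH = pK1 − log₁₀([CO2*]/[HCO3⁻])
log₁₀(0.513) = -0.290
pH = 6.35 − (-0.290) = 6.64

pH = 6.64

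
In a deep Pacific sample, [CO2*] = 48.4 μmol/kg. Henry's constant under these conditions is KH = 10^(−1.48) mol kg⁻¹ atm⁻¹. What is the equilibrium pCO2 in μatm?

pCO2 = 1460 μatm

KH = 10^(−1.48) = 3.311×10^-2 mol kg⁻¹ atm⁻¹
pCO2 = [CO2*]/KH = 48.4×10^-6 / 3.311×10^-2 = 1.46×10^-3 atm = 1460 μatm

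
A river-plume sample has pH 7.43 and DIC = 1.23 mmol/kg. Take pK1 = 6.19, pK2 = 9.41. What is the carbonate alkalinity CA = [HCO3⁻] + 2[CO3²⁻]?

CA = [HCO3⁻] + 2[CO3²⁻] = (α₁ + 2α₂)·DIC
At pH 7.43: [H⁺]/K1 = 10^-1.24 = 0.057544, K2/[H⁺] = 10^-1.98 = 0.010471
α₁ = 1/(1 + 0.057544 + 0.010471) = 1/1.0680 = 0.9363; α₂ = α₁·K2/[H⁺] = 0.009804
α₁ + 2α₂ = 0.9559
CA = 0.9559 × 1.23 = 1.18 mmol/kg

CA = 1.18 mmol/kg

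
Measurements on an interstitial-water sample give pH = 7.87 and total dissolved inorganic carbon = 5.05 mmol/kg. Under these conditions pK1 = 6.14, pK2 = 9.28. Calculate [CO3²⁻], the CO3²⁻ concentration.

α₂ = 1 / (1 + [H⁺]/K2 + [H⁺]²/(K1K2)) = 1 / (1 + 10^+1.41 + 10^-0.32)
   = 1 / (1 + 25.704 + 0.47863) = 1/27.183 = 0.03679
[CO3²⁻] = α₂ × DIC = 0.03679 × 5.05 = 0.186 mmol/kg

[CO3²⁻] = 0.186 mmol/kg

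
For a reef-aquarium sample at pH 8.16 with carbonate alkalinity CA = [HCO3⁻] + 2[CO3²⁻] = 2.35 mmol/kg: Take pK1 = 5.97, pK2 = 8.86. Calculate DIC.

CA = [HCO3⁻] + 2[CO3²⁻] = (α₁ + 2α₂)·DIC
At pH 8.16: [H⁺]/K1 = 10^-2.19 = 0.0064565, K2/[H⁺] = 10^-0.70 = 0.19953
α₁ = 1/(1 + 0.0064565 + 0.19953) = 1/1.2060 = 0.8292; α₂ = α₁·K2/[H⁺] = 0.1654
α₁ + 2α₂ = 1.1601
DIC = CA / (α₁ + 2α₂) = 2.35 / 1.1601 = 2.03 mmol/kg

DIC = 2.03 mmol/kg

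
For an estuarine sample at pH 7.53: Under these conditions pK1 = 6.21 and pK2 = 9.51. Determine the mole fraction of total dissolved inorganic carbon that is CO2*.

α₀ = 0.0452

α₀ = 1 / (1 + K1/[H⁺] + K1K2/[H⁺]²) = 1 / (1 + 10^+1.32 + 10^-0.66)
   = 1 / (1 + 20.893 + 0.21878) = 1/22.112 = 0.04522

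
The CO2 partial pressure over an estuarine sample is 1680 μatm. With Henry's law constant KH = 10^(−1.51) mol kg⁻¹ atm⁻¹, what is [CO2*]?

KH = 10^(−1.51) = 3.090×10^-2 mol kg⁻¹ atm⁻¹
[CO2*] = KH · pCO2 = 3.090×10^-2 × 1680×10^-6 atm = 5.19×10^-5 mol/kg

[CO2*] = 51.9 μmol/kg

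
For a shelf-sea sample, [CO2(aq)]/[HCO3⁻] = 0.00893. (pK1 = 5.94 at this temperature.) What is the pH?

From K1 = [H⁺][HCO3⁻]/[CO2(aq)]:  pH = pK1 − log₁₀([CO2(aq)]/[HCO3⁻])
log₁₀(0.00893) = -2.049
pH = 5.94 − (-2.049) = 7.99

pH = 7.99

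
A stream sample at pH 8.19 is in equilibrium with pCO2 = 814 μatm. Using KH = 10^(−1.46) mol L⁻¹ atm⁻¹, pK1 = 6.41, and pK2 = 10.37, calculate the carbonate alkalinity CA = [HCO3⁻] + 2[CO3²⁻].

[CO2*] = KH · pCO2 = 10^(−1.46) × 814×10^-6 = 2.822×10^-5 mol/L
α₀ = 1/(1 + K1/[H⁺] + K1K2/[H⁺]²) = 1/(1 + 10^+1.78 + 10^-0.40) = 0.01622
DIC = [CO2*]/α₀ = 2.822×10^-5 / 0.01622 = 1.740 mmol/L
CA = (α₁ + 2α₂)·DIC = (0.9773 + 2×0.006457) × 1.740 = 1.72 mmol/L

CA = 1.72 mmol/L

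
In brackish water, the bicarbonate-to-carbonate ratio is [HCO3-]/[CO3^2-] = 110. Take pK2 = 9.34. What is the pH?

From K2 = [H⁺][CO3^2-]/[HCO3-]:  pH = pK2 − log₁₀([HCO3-]/[CO3^2-])
log₁₀(110) = +2.041
pH = 9.34 − (+2.041) = 7.30

pH = 7.30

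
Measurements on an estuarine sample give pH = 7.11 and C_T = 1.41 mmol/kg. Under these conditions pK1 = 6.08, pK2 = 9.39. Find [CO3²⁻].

α₂ = 1 / (1 + [H⁺]/K2 + [H⁺]²/(K1K2)) = 1 / (1 + 10^+2.28 + 10^+1.25)
   = 1 / (1 + 190.55 + 17.783) = 1/209.33 = 0.004777
[CO3²⁻] = α₂ × DIC = 0.004777 × 1.41 = 0.00674 mmol/kg = 6.74 μmol/kg

[CO3²⁻] = 6.74 μmol/kg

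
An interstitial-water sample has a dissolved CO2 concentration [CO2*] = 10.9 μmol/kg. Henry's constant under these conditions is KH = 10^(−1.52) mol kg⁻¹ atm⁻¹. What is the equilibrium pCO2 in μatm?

KH = 10^(−1.52) = 3.020×10^-2 mol kg⁻¹ atm⁻¹
pCO2 = [CO2*]/KH = 10.9×10^-6 / 3.020×10^-2 = 3.61×10^-4 atm = 361 μatm

pCO2 = 361 μatm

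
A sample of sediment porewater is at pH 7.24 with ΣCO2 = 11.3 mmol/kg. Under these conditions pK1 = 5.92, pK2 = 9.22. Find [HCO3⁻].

[HCO3⁻] = 10.7 mmol/kg

α₁ = 1 / (1 + [H⁺]/K1 + K2/[H⁺]) = 1 / (1 + 10^-1.32 + 10^-1.98)
   = 1 / (1 + 0.047863 + 0.010471) = 1/1.0583 = 0.9449
[HCO3⁻] = α₁ × DIC = 0.9449 × 11.3 = 10.7 mmol/kg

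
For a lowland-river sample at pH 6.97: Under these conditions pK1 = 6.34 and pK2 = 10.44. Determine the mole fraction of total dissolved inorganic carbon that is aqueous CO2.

α₀ = 1 / (1 + K1/[H⁺] + K1K2/[H⁺]²) = 1 / (1 + 10^+0.63 + 10^-2.84)
   = 1 / (1 + 4.2658 + 0.0014454) = 1/5.2672 = 0.1899

α₀ = 0.190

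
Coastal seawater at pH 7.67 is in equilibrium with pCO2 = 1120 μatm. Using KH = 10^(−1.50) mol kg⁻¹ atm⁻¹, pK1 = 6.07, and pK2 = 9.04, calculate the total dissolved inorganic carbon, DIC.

DIC = 1.51 mmol/kg

[CO2*] = KH · pCO2 = 10^(−1.50) × 1120×10^-6 = 3.542×10^-5 mol/kg
α₀ = 1/(1 + K1/[H⁺] + K1K2/[H⁺]²) = 1/(1 + 10^+1.60 + 10^+0.23) = 0.02352
DIC = [CO2*]/α₀ = 3.542×10^-5 / 0.02352 = 1.51 mmol/kg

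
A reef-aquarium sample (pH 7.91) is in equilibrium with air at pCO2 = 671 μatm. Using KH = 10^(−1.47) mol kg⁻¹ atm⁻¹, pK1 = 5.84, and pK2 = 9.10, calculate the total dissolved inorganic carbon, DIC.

[CO2*] = KH · pCO2 = 10^(−1.47) × 671×10^-6 = 2.274×10^-5 mol/kg
α₀ = 1/(1 + K1/[H⁺] + K1K2/[H⁺]²) = 1/(1 + 10^+2.07 + 10^+0.88) = 0.007932
DIC = [CO2*]/α₀ = 2.274×10^-5 / 0.007932 = 2.87 mmol/kg

DIC = 2.87 mmol/kg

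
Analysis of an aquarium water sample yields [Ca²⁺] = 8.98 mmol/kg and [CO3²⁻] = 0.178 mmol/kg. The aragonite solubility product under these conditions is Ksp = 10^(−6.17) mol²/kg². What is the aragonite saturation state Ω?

Ksp = 10^(−6.17) = 6.761×10^-7
Ω = [Ca²⁺][CO3²⁻]/Ksp = (8.98×10^-3)(0.178×10^-3) / 6.761×10^-7 = 2.36

Ω = 2.36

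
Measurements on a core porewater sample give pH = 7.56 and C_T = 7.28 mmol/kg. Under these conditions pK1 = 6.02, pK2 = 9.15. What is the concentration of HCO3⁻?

[HCO3⁻] = 6.90 mmol/kg

α₁ = 1 / (1 + [H⁺]/K1 + K2/[H⁺]) = 1 / (1 + 10^-1.54 + 10^-1.59)
   = 1 / (1 + 0.028840 + 0.025704) = 1/1.0545 = 0.9483
[HCO3⁻] = α₁ × DIC = 0.9483 × 7.28 = 6.90 mmol/kg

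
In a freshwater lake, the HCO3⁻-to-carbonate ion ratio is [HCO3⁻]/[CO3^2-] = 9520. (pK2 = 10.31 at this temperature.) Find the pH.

pH = 6.33

From K2 = [H⁺][CO3^2-]/[HCO3⁻]:  pH = pK2 − log₁₀([HCO3⁻]/[CO3^2-])
log₁₀(9520) = +3.979
pH = 10.31 − (+3.979) = 6.33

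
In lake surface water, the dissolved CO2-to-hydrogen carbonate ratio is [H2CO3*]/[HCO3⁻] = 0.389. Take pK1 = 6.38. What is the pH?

pH = 6.79

From K1 = [H⁺][HCO3⁻]/[H2CO3*]:  pH = pK1 − log₁₀([H2CO3*]/[HCO3⁻])
log₁₀(0.389) = -0.410
pH = 6.38 − (-0.410) = 6.79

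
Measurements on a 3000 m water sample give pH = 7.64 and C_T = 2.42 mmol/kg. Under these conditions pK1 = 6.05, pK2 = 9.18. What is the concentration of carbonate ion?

[CO3²⁻] = 0.0662 mmol/kg

α₂ = 1 / (1 + [H⁺]/K2 + [H⁺]²/(K1K2)) = 1 / (1 + 10^+1.54 + 10^-0.05)
   = 1 / (1 + 34.674 + 0.89125) = 1/36.565 = 0.02735
[CO3²⁻] = α₂ × DIC = 0.02735 × 2.42 = 0.0662 mmol/kg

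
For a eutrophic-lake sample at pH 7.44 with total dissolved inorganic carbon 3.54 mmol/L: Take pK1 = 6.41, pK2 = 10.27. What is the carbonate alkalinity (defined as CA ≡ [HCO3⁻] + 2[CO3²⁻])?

CA = [HCO3⁻] + 2[CO3²⁻] = (α₁ + 2α₂)·DIC
At pH 7.44: [H⁺]/K1 = 10^-1.03 = 0.093325, K2/[H⁺] = 10^-2.83 = 0.0014791
α₁ = 1/(1 + 0.093325 + 0.0014791) = 1/1.0948 = 0.9134; α₂ = α₁·K2/[H⁺] = 0.001351
α₁ + 2α₂ = 0.9161
CA = 0.9161 × 3.54 = 3.24 mmol/L

CA = 3.24 mmol/L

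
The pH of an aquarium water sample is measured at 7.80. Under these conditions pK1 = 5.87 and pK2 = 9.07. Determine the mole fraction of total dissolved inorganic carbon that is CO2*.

α₀ = 1 / (1 + K1/[H⁺] + K1K2/[H⁺]²) = 1 / (1 + 10^+1.93 + 10^+0.66)
   = 1 / (1 + 85.114 + 4.5709) = 1/90.685 = 0.01103

α₀ = 0.0110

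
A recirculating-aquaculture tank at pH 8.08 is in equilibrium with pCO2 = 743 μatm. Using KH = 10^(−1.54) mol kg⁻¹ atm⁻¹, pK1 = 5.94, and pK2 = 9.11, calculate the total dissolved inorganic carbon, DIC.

DIC = 3.26 mmol/kg

[CO2*] = KH · pCO2 = 10^(−1.54) × 743×10^-6 = 2.143×10^-5 mol/kg
α₀ = 1/(1 + K1/[H⁺] + K1K2/[H⁺]²) = 1/(1 + 10^+2.14 + 10^+1.11) = 0.006582
DIC = [CO2*]/α₀ = 2.143×10^-5 / 0.006582 = 3.26 mmol/kg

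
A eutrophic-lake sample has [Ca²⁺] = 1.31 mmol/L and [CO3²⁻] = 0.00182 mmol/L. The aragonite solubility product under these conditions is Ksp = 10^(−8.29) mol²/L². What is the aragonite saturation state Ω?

Ω = 0.465

Ksp = 10^(−8.29) = 5.129×10^-9
Ω = [Ca²⁺][CO3²⁻]/Ksp = (1.31×10^-3)(0.00182×10^-3) / 5.129×10^-9 = 0.465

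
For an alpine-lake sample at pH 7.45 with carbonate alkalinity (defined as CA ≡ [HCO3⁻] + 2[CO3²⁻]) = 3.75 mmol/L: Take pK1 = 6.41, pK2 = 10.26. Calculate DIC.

CA = [HCO3⁻] + 2[CO3²⁻] = (α₁ + 2α₂)·DIC
At pH 7.45: [H⁺]/K1 = 10^-1.04 = 0.091201, K2/[H⁺] = 10^-2.81 = 0.0015488
α₁ = 1/(1 + 0.091201 + 0.0015488) = 1/1.0927 = 0.9151; α₂ = α₁·K2/[H⁺] = 0.001417
α₁ + 2α₂ = 0.9180
DIC = CA / (α₁ + 2α₂) = 3.75 / 0.9180 = 4.09 mmol/L

DIC = 4.09 mmol/L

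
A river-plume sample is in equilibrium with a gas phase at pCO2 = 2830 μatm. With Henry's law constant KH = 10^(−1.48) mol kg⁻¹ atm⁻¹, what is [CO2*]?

KH = 10^(−1.48) = 3.311×10^-2 mol kg⁻¹ atm⁻¹
[CO2*] = KH · pCO2 = 3.311×10^-2 × 2830×10^-6 atm = 9.37×10^-5 mol/kg

[CO2*] = 93.7 μmol/kg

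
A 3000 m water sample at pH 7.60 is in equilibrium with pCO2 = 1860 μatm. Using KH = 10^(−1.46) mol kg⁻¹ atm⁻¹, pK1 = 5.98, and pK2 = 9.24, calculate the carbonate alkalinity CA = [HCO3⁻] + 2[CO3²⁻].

CA = 2.81 mmol/kg

[CO2*] = KH · pCO2 = 10^(−1.46) × 1860×10^-6 = 6.449×10^-5 mol/kg
α₀ = 1/(1 + K1/[H⁺] + K1K2/[H⁺]²) = 1/(1 + 10^+1.62 + 10^-0.02) = 0.02291
DIC = [CO2*]/α₀ = 6.449×10^-5 / 0.02291 = 2.815 mmol/kg
CA = (α₁ + 2α₂)·DIC = (0.9552 + 2×0.02188) × 2.815 = 2.81 mmol/kg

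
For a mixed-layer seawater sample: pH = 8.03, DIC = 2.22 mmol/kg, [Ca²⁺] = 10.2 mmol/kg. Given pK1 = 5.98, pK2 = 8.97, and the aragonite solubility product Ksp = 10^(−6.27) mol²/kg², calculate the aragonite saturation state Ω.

α₂ = 1 / (1 + [H⁺]/K2 + [H⁺]²/(K1K2)) = 1 / (1 + 10^+0.94 + 10^-1.11)
   = 1 / (1 + 8.7096 + 0.077625) = 1/9.7873 = 0.1022
[CO3²⁻] = α₂ × DIC = 0.1022 × 2.22 = 0.2268 mmol/kg
Ksp = 10^(−6.27) = 5.370×10^-7
Ω = [Ca²⁺][CO3²⁻]/Ksp = (10.2×10^-3)(2.268×10^-4) / 5.370×10^-7 = 4.31

Ω = 4.31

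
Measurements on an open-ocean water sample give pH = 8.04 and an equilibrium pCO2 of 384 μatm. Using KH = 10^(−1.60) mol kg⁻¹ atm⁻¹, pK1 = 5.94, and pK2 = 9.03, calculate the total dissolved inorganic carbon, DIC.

DIC = 1.35 mmol/kg

[CO2*] = KH · pCO2 = 10^(−1.60) × 384×10^-6 = 9.646×10^-6 mol/kg
α₀ = 1/(1 + K1/[H⁺] + K1K2/[H⁺]²) = 1/(1 + 10^+2.10 + 10^+1.11) = 0.007154
DIC = [CO2*]/α₀ = 9.646×10^-6 / 0.007154 = 1.35 mmol/kg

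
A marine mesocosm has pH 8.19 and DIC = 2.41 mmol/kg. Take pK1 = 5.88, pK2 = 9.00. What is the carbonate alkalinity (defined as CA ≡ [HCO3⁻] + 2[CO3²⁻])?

CA = 2.72 mmol/kg

CA = [HCO3⁻] + 2[CO3²⁻] = (α₁ + 2α₂)·DIC
At pH 8.19: [H⁺]/K1 = 10^-2.31 = 0.0048978, K2/[H⁺] = 10^-0.81 = 0.15488
α₁ = 1/(1 + 0.0048978 + 0.15488) = 1/1.1598 = 0.8622; α₂ = α₁·K2/[H⁺] = 0.1335
α₁ + 2α₂ = 1.1293
CA = 1.1293 × 2.41 = 2.72 mmol/kg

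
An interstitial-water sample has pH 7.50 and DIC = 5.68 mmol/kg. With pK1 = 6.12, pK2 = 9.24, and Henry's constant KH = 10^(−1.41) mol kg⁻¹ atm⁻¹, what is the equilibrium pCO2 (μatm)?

α₀ = 1 / (1 + K1/[H⁺] + K1K2/[H⁺]²) = 1 / (1 + 10^+1.38 + 10^-0.36)
   = 1 / (1 + 23.988 + 0.43652) = 1/25.425 = 0.03933
[CO2*] = α₀ × DIC = 0.03933 × 5.68 = 0.2234 mmol/kg
pCO2 = [CO2*]/KH = 2.234×10^-4 / 3.890×10^-2 = 5740 μatm

pCO2 = 5740 μatm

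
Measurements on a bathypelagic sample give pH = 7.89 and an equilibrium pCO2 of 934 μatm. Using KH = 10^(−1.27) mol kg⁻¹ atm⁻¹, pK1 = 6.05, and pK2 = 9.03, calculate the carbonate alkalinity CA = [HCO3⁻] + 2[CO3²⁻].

CA = 3.97 mmol/kg

[CO2*] = KH · pCO2 = 10^(−1.27) × 934×10^-6 = 5.016×10^-5 mol/kg
α₀ = 1/(1 + K1/[H⁺] + K1K2/[H⁺]²) = 1/(1 + 10^+1.84 + 10^+0.70) = 0.01330
DIC = [CO2*]/α₀ = 5.016×10^-5 / 0.01330 = 3.772 mmol/kg
CA = (α₁ + 2α₂)·DIC = (0.9200 + 2×0.06665) × 3.772 = 3.97 mmol/kg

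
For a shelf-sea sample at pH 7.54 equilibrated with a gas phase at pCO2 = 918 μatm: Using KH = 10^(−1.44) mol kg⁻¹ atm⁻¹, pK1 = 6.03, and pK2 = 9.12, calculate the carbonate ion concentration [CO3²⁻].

[CO2*] = KH · pCO2 = 10^(−1.44) × 918×10^-6 = 3.333×10^-5 mol/kg
α₀ = 1/(1 + K1/[H⁺] + K1K2/[H⁺]²) = 1/(1 + 10^+1.51 + 10^-0.07) = 0.02923
DIC = [CO2*]/α₀ = 3.333×10^-5 / 0.02923 = 1.140 mmol/kg
[CO3²⁻] = α₂·DIC; α₂ = 0.02488, so [CO3²⁻] = 0.02488 × 1.140 = 0.0284 mmol/kg

[CO3²⁻] = 0.0284 mmol/kg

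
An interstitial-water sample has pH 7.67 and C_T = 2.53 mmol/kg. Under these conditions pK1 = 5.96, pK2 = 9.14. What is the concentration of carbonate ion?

[CO3²⁻] = 0.0814 mmol/kg

α₂ = 1 / (1 + [H⁺]/K2 + [H⁺]²/(K1K2)) = 1 / (1 + 10^+1.47 + 10^-0.24)
   = 1 / (1 + 29.512 + 0.57544) = 1/31.088 = 0.03217
[CO3²⁻] = α₂ × DIC = 0.03217 × 2.53 = 0.0814 mmol/kg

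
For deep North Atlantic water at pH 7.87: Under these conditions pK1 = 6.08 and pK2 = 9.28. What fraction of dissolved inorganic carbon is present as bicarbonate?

α₁ = 1 / (1 + [H⁺]/K1 + K2/[H⁺]) = 1 / (1 + 10^-1.79 + 10^-1.41)
   = 1 / (1 + 0.016218 + 0.038905) = 1/1.0551 = 0.9478

α₁ = 0.948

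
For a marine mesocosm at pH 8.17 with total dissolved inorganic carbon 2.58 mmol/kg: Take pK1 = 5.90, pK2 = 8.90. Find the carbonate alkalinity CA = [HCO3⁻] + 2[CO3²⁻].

CA = [HCO3⁻] + 2[CO3²⁻] = (α₁ + 2α₂)·DIC
At pH 8.17: [H⁺]/K1 = 10^-2.27 = 0.0053703, K2/[H⁺] = 10^-0.73 = 0.18621
α₁ = 1/(1 + 0.0053703 + 0.18621) = 1/1.1916 = 0.8392; α₂ = α₁·K2/[H⁺] = 0.1563
α₁ + 2α₂ = 1.1518
CA = 1.1518 × 2.58 = 2.97 mmol/kg

CA = 2.97 mmol/kg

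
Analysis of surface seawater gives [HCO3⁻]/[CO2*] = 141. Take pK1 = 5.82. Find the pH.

From K1 = [H⁺][HCO3⁻]/[CO2*]:  pH = pK1 + log₁₀([HCO3⁻]/[CO2*])
log₁₀(141) = +2.149
pH = 5.82 + (+2.149) = 7.97

pH = 7.97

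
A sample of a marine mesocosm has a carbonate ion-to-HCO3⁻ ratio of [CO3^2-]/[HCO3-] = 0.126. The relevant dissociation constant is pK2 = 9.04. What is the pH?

pH = 8.14

From K2 = [H⁺][CO3^2-]/[HCO3-]:  pH = pK2 + log₁₀([CO3^2-]/[HCO3-])
log₁₀(0.126) = -0.900
pH = 9.04 + (-0.900) = 8.14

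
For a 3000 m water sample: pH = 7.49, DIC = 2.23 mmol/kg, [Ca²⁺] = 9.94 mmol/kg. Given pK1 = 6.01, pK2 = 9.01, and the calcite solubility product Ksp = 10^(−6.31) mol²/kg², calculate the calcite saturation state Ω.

Ω = 1.29

α₂ = 1 / (1 + [H⁺]/K2 + [H⁺]²/(K1K2)) = 1 / (1 + 10^+1.52 + 10^+0.04)
   = 1 / (1 + 33.113 + 1.0965) = 1/35.210 = 0.02840
[CO3²⁻] = α₂ × DIC = 0.02840 × 2.23 = 0.06334 mmol/kg
Ksp = 10^(−6.31) = 4.898×10^-7
Ω = [Ca²⁺][CO3²⁻]/Ksp = (9.94×10^-3)(6.334×10^-5) / 4.898×10^-7 = 1.29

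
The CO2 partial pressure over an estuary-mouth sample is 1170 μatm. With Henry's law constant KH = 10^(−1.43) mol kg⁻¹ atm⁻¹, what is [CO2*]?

[CO2*] = 43.5 μmol/kg

KH = 10^(−1.43) = 3.715×10^-2 mol kg⁻¹ atm⁻¹
[CO2*] = KH · pCO2 = 3.715×10^-2 × 1170×10^-6 atm = 4.35×10^-5 mol/kg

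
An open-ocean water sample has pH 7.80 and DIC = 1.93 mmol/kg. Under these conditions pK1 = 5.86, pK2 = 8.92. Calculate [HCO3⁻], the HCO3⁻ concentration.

α₁ = 1 / (1 + [H⁺]/K1 + K2/[H⁺]) = 1 / (1 + 10^-1.94 + 10^-1.12)
   = 1 / (1 + 0.011482 + 0.075858) = 1/1.0873 = 0.9197
[HCO3⁻] = α₁ × DIC = 0.9197 × 1.93 = 1.77 mmol/kg

[HCO3⁻] = 1.77 mmol/kg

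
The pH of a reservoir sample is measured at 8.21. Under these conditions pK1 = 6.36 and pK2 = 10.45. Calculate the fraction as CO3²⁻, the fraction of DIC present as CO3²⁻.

α₂ = 1 / (1 + [H⁺]/K2 + [H⁺]²/(K1K2)) = 1 / (1 + 10^+2.24 + 10^+0.39)
   = 1 / (1 + 173.78 + 2.4547) = 1/177.23 = 0.005642

α₂ = 0.00564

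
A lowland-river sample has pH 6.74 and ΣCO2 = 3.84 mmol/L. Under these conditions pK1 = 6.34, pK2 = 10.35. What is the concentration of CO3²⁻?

[CO3²⁻] = 0.674 μmol/L

α₂ = 1 / (1 + [H⁺]/K2 + [H⁺]²/(K1K2)) = 1 / (1 + 10^+3.61 + 10^+3.21)
   = 1 / (1 + 4073.8 + 1621.8) = 1/5696.6 = 0.0001755
[CO3²⁻] = α₂ × DIC = 0.0001755 × 3.84 = 0.000674 mmol/L = 0.674 μmol/L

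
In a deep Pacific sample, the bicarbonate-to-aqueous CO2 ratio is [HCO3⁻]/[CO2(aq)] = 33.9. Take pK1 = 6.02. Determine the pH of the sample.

pH = 7.55

From K1 = [H⁺][HCO3⁻]/[CO2(aq)]:  pH = pK1 + log₁₀([HCO3⁻]/[CO2(aq)])
log₁₀(33.9) = +1.530
pH = 6.02 + (+1.530) = 7.55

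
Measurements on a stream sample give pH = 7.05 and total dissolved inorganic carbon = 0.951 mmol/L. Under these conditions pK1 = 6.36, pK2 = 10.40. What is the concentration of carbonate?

[CO3²⁻] = 0.353 μmol/L

α₂ = 1 / (1 + [H⁺]/K2 + [H⁺]²/(K1K2)) = 1 / (1 + 10^+3.35 + 10^+2.66)
   = 1 / (1 + 2238.7 + 457.09) = 1/2696.8 = 0.0003708
[CO3²⁻] = α₂ × DIC = 0.0003708 × 0.951 = 0.000353 mmol/L = 0.353 μmol/L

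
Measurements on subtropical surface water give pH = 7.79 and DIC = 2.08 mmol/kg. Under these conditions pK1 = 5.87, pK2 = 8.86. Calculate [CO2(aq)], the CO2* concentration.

[CO2*] = 0.0228 mmol/kg

α₀ = 1 / (1 + K1/[H⁺] + K1K2/[H⁺]²) = 1 / (1 + 10^+1.92 + 10^+0.85)
   = 1 / (1 + 83.176 + 7.0795) = 1/91.256 = 0.01096
[CO2*] = α₀ × DIC = 0.01096 × 2.08 = 0.0228 mmol/kg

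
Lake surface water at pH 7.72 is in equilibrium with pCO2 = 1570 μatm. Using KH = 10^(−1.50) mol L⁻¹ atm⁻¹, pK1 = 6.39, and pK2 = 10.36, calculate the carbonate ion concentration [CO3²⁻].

[CO3²⁻] = 2.43 μmol/L

[CO2*] = KH · pCO2 = 10^(−1.50) × 1570×10^-6 = 4.965×10^-5 mol/L
α₀ = 1/(1 + K1/[H⁺] + K1K2/[H⁺]²) = 1/(1 + 10^+1.33 + 10^-1.31) = 0.04459
DIC = [CO2*]/α₀ = 4.965×10^-5 / 0.04459 = 1.114 mmol/L
[CO3²⁻] = α₂·DIC; α₂ = 0.002184, so [CO3²⁻] = 0.002184 × 1.114 = 0.00243 mmol/L = 2.43 μmol/L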